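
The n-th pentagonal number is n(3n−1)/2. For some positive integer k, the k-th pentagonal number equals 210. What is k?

12

Set n(3n−1)/2 = 210, giving 3n² − n − 420 = 0.
The discriminant is 1 + 24·210 = 5041, and √5041 = 71.
So n = (1 + 71) / 6 = 72/6 = 12.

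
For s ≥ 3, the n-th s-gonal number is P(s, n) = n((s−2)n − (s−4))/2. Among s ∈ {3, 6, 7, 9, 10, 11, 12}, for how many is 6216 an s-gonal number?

s = 3: P(3, 111) = 6216. ✓
s = 6: P(6, 56) = 6216. ✓
s = 7: P(7, 50) = 6175 and P(7, 51) = 6426; 6216 is not s-gonal.
s = 9: P(9, 42) = 6069 and P(9, 43) = 6364; 6216 is not s-gonal.
s = 10: P(10, 39) = 5967 and P(10, 40) = 6280; 6216 is not s-gonal.
s = 11: P(11, 37) = 6031 and P(11, 38) = 6365; 6216 is not s-gonal.
s = 12: P(12, 35) = 5985 and P(12, 36) = 6336; 6216 is not s-gonal.
Hits: s ∈ {3, 6} → 2.

2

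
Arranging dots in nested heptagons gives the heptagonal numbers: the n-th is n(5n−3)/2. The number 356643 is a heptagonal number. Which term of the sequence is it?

378

Set n(5n−3)/2 = 356643, giving 5n² − 3n − 713286 = 0.
The discriminant is 9 + 40·356643 = 14265729, and √14265729 = 3777.
So n = (3 + 3777) / 10 = 3780/10 = 378.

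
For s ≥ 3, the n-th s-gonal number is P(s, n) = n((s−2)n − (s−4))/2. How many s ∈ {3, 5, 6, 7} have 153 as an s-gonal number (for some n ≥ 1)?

s = 3: P(3, 17) = 153. ✓
s = 5: P(5, 10) = 145 and P(5, 11) = 176; 153 is not s-gonal.
s = 6: P(6, 9) = 153. ✓
s = 7: P(7, 8) = 148 and P(7, 9) = 189; 153 is not s-gonal.
Hits: s ∈ {3, 6} → 2.

2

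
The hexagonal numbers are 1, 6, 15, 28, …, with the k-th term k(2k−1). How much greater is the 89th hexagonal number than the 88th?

Consecutive hexagonal numbers differ by 4n − 3: here 4·89 − 3 = 353.

353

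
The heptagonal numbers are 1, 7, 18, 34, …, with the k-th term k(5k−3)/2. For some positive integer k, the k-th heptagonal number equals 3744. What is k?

39

Set n(5n−3)/2 = 3744, giving 5n² − 3n − 7488 = 0.
The discriminant is 9 + 40·3744 = 149769, and √149769 = 387.
So n = (3 + 387) / 10 = 390/10 = 39.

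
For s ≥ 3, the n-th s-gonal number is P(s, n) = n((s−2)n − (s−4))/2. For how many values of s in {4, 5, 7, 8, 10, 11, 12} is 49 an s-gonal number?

1

s = 4: P(4, 7) = 49. ✓
s = 5: P(5, 5) = 35 and P(5, 6) = 51; 49 is not s-gonal.
s = 7: P(7, 4) = 34 and P(7, 5) = 55; 49 is not s-gonal.
s = 8: P(8, 4) = 40 and P(8, 5) = 65; 49 is not s-gonal.
s = 10: P(10, 3) = 27 and P(10, 4) = 52; 49 is not s-gonal.
s = 11: P(11, 3) = 30 and P(11, 4) = 58; 49 is not s-gonal.
s = 12: P(12, 3) = 33 and P(12, 4) = 64; 49 is not s-gonal.
Hits: s ∈ {4} → 1.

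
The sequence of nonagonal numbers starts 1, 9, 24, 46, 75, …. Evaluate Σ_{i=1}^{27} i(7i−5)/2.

23310

Σ i(7i−5)/2 = (7Σi² − 5Σi) / 2 over i = 1..27.
Σi = 378 and Σi² = 6930.
(7·6930 − 5·378) / 2 = 46620/2 = 23310.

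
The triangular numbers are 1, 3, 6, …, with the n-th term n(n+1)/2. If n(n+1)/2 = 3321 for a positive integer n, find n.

Set n(n+1)/2 = 3321, giving n² + n − 6642 = 0.
The discriminant is 1 + 8·3321 = 26569, and √26569 = 163.
So n = (-1 + 163) / 2 = 162/2 = 81.

81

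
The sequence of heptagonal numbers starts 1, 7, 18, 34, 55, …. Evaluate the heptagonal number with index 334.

278389

The 334th heptagonal number is n(5n−3)/2 with n = 334.
334·(5·334 − 3)/2 = 334·1667/2 = 278389.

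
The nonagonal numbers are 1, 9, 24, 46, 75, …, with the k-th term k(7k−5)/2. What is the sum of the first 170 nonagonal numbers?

Σ i(7i−5)/2 = (7Σi² − 5Σi) / 2 over i = 1..170.
Σi = 14535 and Σi² = 1652145.
(7·1652145 − 5·14535) / 2 = 11492340/2 = 5746170.

5746170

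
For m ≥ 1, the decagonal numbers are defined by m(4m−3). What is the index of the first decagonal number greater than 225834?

238

Solve n(4n−3) > 225834 for integer n.
The largest n with value ≤ 225834 is 237 (since 223965 ≤ 225834 < 225862), so the first above is n = 238, value 225862.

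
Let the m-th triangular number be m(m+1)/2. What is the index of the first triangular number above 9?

4

Solve n(n+1)/2 > 9 for integer n.
The largest n with value ≤ 9 is 3 (since 6 ≤ 9 < 10), so the first above is n = 4, value 10.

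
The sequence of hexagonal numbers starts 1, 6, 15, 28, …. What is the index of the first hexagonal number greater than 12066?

Solve n(2n−1) > 12066 for integer n.
The largest n with value ≤ 12066 is 77 (since 11781 ≤ 12066 < 12090), so the first above is n = 78, value 12090.

78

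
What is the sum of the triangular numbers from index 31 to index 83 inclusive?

Σ i(i+1)/2 = (Σi² + Σi) / 2 over i = 31..83.
Σi = 3486 − 465 = 3021 and Σi² = 194054 − 9455 = 184599.
(1·184599 + 1·3021) / 2 = 187620/2 = 93810.

93810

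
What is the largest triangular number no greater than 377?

Solve n(n+1)/2 ≤ 377 for integer n.
n = 26 gives 351 ≤ 377, while n = 27 gives 378 > 377; so the answer is 351.

351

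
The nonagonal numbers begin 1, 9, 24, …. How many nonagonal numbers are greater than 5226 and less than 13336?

The n-th nonagonal number is n(7n−5)/2.
Smallest index with value > 5226: n = 40 (giving 5500).
Largest index with value < 13336: n = 62 (giving 13299).
Indices 40 through 62: 23 terms.

23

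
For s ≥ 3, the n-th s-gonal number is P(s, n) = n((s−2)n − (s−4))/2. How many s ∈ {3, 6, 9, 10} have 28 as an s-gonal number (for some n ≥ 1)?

s = 3: P(3, 7) = 28. ✓
s = 6: P(6, 4) = 28. ✓
s = 9: P(9, 3) = 24 and P(9, 4) = 46; 28 is not s-gonal.
s = 10: P(10, 3) = 27 and P(10, 4) = 52; 28 is not s-gonal.
Hits: s ∈ {3, 6} → 2.

2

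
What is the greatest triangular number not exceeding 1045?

Solve n(n+1)/2 ≤ 1045 for integer n.
n = 45 gives 1035 ≤ 1045, while n = 46 gives 1081 > 1045; so the answer is 1035.

1035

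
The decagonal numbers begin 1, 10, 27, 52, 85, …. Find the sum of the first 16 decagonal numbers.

5576

Σ i(4i−3) = 4Σi² − 3Σi over i = 1..16.
Σi = 136 and Σi² = 1496.
4·1496 − 3·136 = 5576.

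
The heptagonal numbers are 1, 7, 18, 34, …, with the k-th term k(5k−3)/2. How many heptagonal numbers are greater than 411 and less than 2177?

The n-th heptagonal number is n(5n−3)/2.
Smallest index with value > 411: n = 14 (giving 469).
Largest index with value < 2177: n = 29 (giving 2059).
Indices 14 through 29: 16 terms.

16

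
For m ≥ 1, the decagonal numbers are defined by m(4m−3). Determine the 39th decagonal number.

5967

The 39th decagonal number is n(4n−3) with n = 39.
39·(4·39 − 3) = 39·153 = 5967.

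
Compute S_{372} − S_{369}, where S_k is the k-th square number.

372² = 138384 and 369² = 136161.
Difference: 138384 − 136161 = 2223.

2223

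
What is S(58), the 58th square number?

3364

The 58th square number is n² with n = 58.
58² = 3364.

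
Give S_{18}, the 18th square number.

The 18th square number is n² with n = 18.
18² = 324.

324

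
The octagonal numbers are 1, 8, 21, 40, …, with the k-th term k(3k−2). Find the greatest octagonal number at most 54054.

53600

Solve n(3n−2) ≤ 54054 for integer n.
n = 134 gives 53600 ≤ 54054, while n = 135 gives 54405 > 54054; so the answer is 53600.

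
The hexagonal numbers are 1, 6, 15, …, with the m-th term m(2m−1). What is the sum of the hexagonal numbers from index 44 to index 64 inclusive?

Σ i(2i−1) = 2Σi² − Σi over i = 44..64.
Σi = 2080 − 946 = 1134 and Σi² = 89440 − 27434 = 62006.
2·62006 − 1·1134 = 122878.

122878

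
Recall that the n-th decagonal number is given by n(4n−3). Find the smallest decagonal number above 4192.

Solve n(4n−3) > 4192 for integer n.
The largest n with value ≤ 4192 is 32 (since 4000 ≤ 4192 < 4257), so the first above is n = 33, value 4257.

4257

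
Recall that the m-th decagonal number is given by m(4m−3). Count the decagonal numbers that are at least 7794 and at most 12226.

11

The n-th decagonal number is n(4n−3).
Smallest index with value ≥ 7794: n = 45 (giving 7965).
Largest index with value ≤ 12226: n = 55 (giving 11935).
Indices 45 through 55: 11 terms.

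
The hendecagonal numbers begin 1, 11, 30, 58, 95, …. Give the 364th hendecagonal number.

The 364th hendecagonal number is n(9n−7)/2 with n = 364.
364·(9·364 − 7)/2 = 364·3269/2 = 594958.

594958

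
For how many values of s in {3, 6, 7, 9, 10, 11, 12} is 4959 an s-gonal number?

1

s = 3: P(3, 99) = 4950 and P(3, 100) = 5050; 4959 is not s-gonal.
s = 6: P(6, 50) = 4950 and P(6, 51) = 5151; 4959 is not s-gonal.
s = 7: P(7, 44) = 4774 and P(7, 45) = 4995; 4959 is not s-gonal.
s = 9: P(9, 38) = 4959. ✓
s = 10: P(10, 35) = 4795 and P(10, 36) = 5076; 4959 is not s-gonal.
s = 11: P(11, 33) = 4785 and P(11, 34) = 5083; 4959 is not s-gonal.
s = 12: P(12, 31) = 4681 and P(12, 32) = 4992; 4959 is not s-gonal.
Hits: s ∈ {9} → 1.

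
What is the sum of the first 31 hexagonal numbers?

Σ i(2i−1) = 2Σi² − Σi over i = 1..31.
Σi = 496 and Σi² = 10416.
2·10416 − 1·496 = 20336.

20336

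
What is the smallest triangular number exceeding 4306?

Solve n(n+1)/2 > 4306 for integer n.
The largest n with value ≤ 4306 is 92 (since 4278 ≤ 4306 < 4371), so the first above is n = 93, value 4371.

4371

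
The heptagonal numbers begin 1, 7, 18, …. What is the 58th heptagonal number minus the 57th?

286

Consecutive heptagonal numbers differ by 5n − 4: here 5·58 − 4 = 286.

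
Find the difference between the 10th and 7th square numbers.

51

10² = 100 and 7² = 49.
Difference: 100 − 49 = 51.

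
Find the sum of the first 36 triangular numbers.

Σ i(i+1)/2 = (Σi² + Σi) / 2 over i = 1..36.
Σi = 666 and Σi² = 16206.
(1·16206 + 1·666) / 2 = 16872/2 = 8436.

8436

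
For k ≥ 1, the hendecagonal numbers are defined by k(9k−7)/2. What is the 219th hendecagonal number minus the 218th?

Consecutive hendecagonal numbers differ by 9n − 8: here 9·219 − 8 = 1963.

1963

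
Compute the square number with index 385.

148225

The 385th square number is n² with n = 385.
385² = 148225.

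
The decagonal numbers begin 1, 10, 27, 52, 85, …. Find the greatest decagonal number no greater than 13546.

Solve n(4n−3) ≤ 13546 for integer n.
n = 58 gives 13282 ≤ 13546, while n = 59 gives 13747 > 13546; so the answer is 13282.

13282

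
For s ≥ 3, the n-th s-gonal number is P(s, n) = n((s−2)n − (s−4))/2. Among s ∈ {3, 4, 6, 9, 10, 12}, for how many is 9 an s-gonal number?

2

s = 3: P(3, 3) = 6 and P(3, 4) = 10; 9 is not s-gonal.
s = 4: P(4, 3) = 9. ✓
s = 6: P(6, 2) = 6 and P(6, 3) = 15; 9 is not s-gonal.
s = 9: P(9, 2) = 9. ✓
s = 10: P(10, 1) = 1 and P(10, 2) = 10; 9 is not s-gonal.
s = 12: P(12, 1) = 1 and P(12, 2) = 12; 9 is not s-gonal.
Hits: s ∈ {4, 9} → 2.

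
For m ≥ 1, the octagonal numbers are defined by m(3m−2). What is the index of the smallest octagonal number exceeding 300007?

317

Solve n(3n−2) > 300007 for integer n.
The largest n with value ≤ 300007 is 316 (since 298936 ≤ 300007 < 300833), so the first above is n = 317, value 300833.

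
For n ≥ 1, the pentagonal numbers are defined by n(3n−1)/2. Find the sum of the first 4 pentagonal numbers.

40

Σ i(3i−1)/2 = (3Σi² − Σi) / 2 over i = 1..4.
Σi = 10 and Σi² = 30.
(3·30 − 1·10) / 2 = 80/2 = 40.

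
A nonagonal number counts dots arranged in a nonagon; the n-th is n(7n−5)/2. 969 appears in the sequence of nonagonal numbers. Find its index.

Set n(7n−5)/2 = 969, giving 7n² − 5n − 1938 = 0.
The discriminant is 25 + 56·969 = 54289, and √54289 = 233.
So n = (5 + 233) / 14 = 238/14 = 17.

17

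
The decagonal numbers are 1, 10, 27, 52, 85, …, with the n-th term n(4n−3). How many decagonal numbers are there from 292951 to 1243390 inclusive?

287

The n-th decagonal number is n(4n−3).
Smallest index with value ≥ 292951: n = 271 (giving 292951).
Largest index with value ≤ 1243390: n = 557 (giving 1239325).
Indices 271 through 557: 287 terms.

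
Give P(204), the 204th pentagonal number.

The 204th pentagonal number is n(3n−1)/2 with n = 204.
204·(3·204 − 1)/2 = 204·611/2 = 62322.

62322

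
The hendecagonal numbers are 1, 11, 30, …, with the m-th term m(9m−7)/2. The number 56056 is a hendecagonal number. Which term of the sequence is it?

Set n(9n−7)/2 = 56056, giving 9n² − 7n − 112112 = 0.
The discriminant is 49 + 72·56056 = 4036081, and √4036081 = 2009.
So n = (7 + 2009) / 18 = 2016/18 = 112.

112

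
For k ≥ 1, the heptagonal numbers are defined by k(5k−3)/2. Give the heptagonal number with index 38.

The 38th heptagonal number is n(5n−3)/2 with n = 38.
38·(5·38 − 3)/2 = 38·187/2 = 3553.

3553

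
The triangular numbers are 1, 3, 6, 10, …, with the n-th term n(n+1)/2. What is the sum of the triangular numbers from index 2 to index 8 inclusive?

Σ i(i+1)/2 = (Σi² + Σi) / 2 over i = 2..8.
Σi = 36 − 1 = 35 and Σi² = 204 − 1 = 203.
(1·203 + 1·35) / 2 = 238/2 = 119.

119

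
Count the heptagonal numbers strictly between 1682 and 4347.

The n-th heptagonal number is n(5n−3)/2.
Smallest index with value > 1682: n = 27 (giving 1782).
Largest index with value < 4347: n = 41 (giving 4141).
Indices 27 through 41: 15 terms.

15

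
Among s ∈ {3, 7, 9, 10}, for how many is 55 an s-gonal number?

2

s = 3: P(3, 10) = 55. ✓
s = 7: P(7, 5) = 55. ✓
s = 9: P(9, 4) = 46 and P(9, 5) = 75; 55 is not s-gonal.
s = 10: P(10, 4) = 52 and P(10, 5) = 85; 55 is not s-gonal.
Hits: s ∈ {3, 7} → 2.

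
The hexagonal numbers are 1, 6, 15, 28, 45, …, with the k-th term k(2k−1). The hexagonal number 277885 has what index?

373

Set n(2n−1) = 277885, giving 2n² − n − 277885 = 0.
The discriminant is 1 + 8·277885 = 2223081, and √2223081 = 1491.
So n = (1 + 1491) / 4 = 1492/4 = 373.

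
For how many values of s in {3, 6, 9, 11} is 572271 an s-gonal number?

s = 3: P(3, 1069) = 571915 and P(3, 1070) = 572985; 572271 is not s-gonal.
s = 6: P(6, 535) = 571915 and P(6, 536) = 574056; 572271 is not s-gonal.
s = 9: P(9, 404) = 570246 and P(9, 405) = 573075; 572271 is not s-gonal.
s = 11: P(11, 357) = 572271. ✓
Hits: s ∈ {11} → 1.

1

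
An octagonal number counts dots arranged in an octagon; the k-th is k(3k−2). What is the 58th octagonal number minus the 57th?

343

Consecutive octagonal numbers differ by 6n − 5: here 6·58 − 5 = 343.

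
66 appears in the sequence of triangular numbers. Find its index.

11

Set n(n+1)/2 = 66, giving n² + n − 132 = 0.
The discriminant is 1 + 8·66 = 529, and √529 = 23.
So n = (-1 + 23) / 2 = 22/2 = 11.
Check: 11·12/2 = 66. ✓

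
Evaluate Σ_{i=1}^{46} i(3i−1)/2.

Σ i(3i−1)/2 = (3Σi² − Σi) / 2 over i = 1..46.
Σi = 1081 and Σi² = 33511.
(3·33511 − 1·1081) / 2 = 99452/2 = 49726.

49726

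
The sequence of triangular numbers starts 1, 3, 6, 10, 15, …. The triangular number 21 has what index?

Set n(n+1)/2 = 21, giving n² + n − 42 = 0.
The discriminant is 1 + 8·21 = 169, and √169 = 13.
So n = (-1 + 13) / 2 = 12/2 = 6.

6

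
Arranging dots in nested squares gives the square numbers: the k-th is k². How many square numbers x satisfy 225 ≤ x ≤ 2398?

The n-th square number is n².
Smallest index with value ≥ 225: n = 15 (giving 225).
Largest index with value ≤ 2398: n = 48 (giving 2304).
Indices 15 through 48: 34 terms.

34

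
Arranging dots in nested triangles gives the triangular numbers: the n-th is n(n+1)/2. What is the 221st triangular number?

The 221st triangular number is n(n+1)/2 with n = 221.
221·222/2 = 49062/2 = 24531.

24531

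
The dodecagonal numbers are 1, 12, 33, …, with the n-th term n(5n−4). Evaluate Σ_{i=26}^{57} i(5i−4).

283888

Σ i(5i−4) = 5Σi² − 4Σi over i = 26..57.
Σi = 1653 − 325 = 1328 and Σi² = 63365 − 5525 = 57840.
5·57840 − 4·1328 = 283888.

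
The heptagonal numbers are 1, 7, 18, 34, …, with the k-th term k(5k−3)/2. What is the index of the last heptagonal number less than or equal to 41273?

Solve n(5n−3)/2 ≤ 41273 for integer n.
n = 128 gives 40768 ≤ 41273, while n = 129 gives 41409 > 41273; so the answer is index 128.

128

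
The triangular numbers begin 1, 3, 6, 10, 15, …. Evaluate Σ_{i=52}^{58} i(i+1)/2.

10794

Σ i(i+1)/2 = (Σi² + Σi) / 2 over i = 52..58.
Σi = 1711 − 1326 = 385 and Σi² = 66729 − 45526 = 21203.
(1·21203 + 1·385) / 2 = 21588/2 = 10794.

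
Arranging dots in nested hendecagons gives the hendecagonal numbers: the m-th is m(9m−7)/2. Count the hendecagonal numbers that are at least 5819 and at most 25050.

The n-th hendecagonal number is n(9n−7)/2.
Smallest index with value ≥ 5819: n = 37 (giving 6031).
Largest index with value ≤ 25050: n = 75 (giving 25050).
Indices 37 through 75: 39 terms.

39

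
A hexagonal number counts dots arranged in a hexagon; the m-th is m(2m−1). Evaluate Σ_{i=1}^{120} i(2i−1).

Σ i(2i−1) = 2Σi² − Σi over i = 1..120.
Σi = 7260 and Σi² = 583220.
2·583220 − 1·7260 = 1159180.

1159180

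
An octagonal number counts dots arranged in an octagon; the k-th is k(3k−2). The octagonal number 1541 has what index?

Set n(3n−2) = 1541, giving 3n² − 2n − 1541 = 0.
The discriminant is 4 + 12·1541 = 18496, and √18496 = 136.
So n = (2 + 136) / 6 = 138/6 = 23.

23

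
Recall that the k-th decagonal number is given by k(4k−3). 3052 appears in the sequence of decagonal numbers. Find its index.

Set n(4n−3) = 3052, giving 4n² − 3n − 3052 = 0.
The discriminant is 9 + 16·3052 = 48841, and √48841 = 221.
So n = (3 + 221) / 8 = 224/8 = 28.

28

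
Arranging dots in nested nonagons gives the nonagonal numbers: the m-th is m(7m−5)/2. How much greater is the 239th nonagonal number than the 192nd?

70782

239·(7·239 − 5)/2 = 199326 and 192·(7·192 − 5)/2 = 128544.
Difference: 199326 − 128544 = 70782.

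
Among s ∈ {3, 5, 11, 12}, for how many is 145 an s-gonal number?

1

s = 3: P(3, 16) = 136 and P(3, 17) = 153; 145 is not s-gonal.
s = 5: P(5, 10) = 145. ✓
s = 11: P(11, 6) = 141 and P(11, 7) = 196; 145 is not s-gonal.
s = 12: P(12, 5) = 105 and P(12, 6) = 156; 145 is not s-gonal.
Hits: s ∈ {5} → 1.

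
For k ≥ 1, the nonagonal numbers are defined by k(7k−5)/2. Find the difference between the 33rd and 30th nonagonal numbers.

33·(7·33 − 5)/2 = 3729 and 30·(7·30 − 5)/2 = 3075.
Difference: 3729 − 3075 = 654.

654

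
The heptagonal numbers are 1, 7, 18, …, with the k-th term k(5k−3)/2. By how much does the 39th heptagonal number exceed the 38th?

191

Consecutive heptagonal numbers differ by 5n − 4: here 5·39 − 4 = 191.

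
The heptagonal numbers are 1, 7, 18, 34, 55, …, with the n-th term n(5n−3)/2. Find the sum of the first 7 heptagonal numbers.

308

Σ i(5i−3)/2 = (5Σi² − 3Σi) / 2 over i = 1..7.
Σi = 28 and Σi² = 140.
(5·140 − 3·28) / 2 = 616/2 = 308.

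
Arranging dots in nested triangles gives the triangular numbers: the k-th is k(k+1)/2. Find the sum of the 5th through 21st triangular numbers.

1751

Σ i(i+1)/2 = (Σi² + Σi) / 2 over i = 5..21.
Σi = 231 − 10 = 221 and Σi² = 3311 − 30 = 3281.
(1·3281 + 1·221) / 2 = 3502/2 = 1751.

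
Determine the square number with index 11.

11² = 121.

121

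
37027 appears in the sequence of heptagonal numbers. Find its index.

Set n(5n−3)/2 = 37027, giving 5n² − 3n − 74054 = 0.
The discriminant is 9 + 40·37027 = 1481089, and √1481089 = 1217.
So n = (3 + 1217) / 10 = 1220/10 = 122.
Check: 122·(5·122 − 3)/2 = 37027. ✓

122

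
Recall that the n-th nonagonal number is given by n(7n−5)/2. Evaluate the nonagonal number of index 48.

48·(7·48 − 5)/2 = 48·331/2 = 7944.

7944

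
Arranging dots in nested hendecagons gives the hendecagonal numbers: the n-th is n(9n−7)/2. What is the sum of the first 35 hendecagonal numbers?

Σ i(9i−7)/2 = (9Σi² − 7Σi) / 2 over i = 1..35.
Σi = 630 and Σi² = 14910.
(9·14910 − 7·630) / 2 = 129780/2 = 64890.

64890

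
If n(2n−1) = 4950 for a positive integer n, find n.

50

Set n(2n−1) = 4950, giving 2n² − n − 4950 = 0.
So n = (1 + 199) / 4 = 200/4 = 50.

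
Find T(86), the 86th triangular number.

The 86th triangular number is n(n+1)/2 with n = 86.
86·87/2 = 7482/2 = 3741.

3741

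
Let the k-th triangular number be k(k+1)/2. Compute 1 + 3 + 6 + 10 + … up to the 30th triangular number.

Σ i(i+1)/2 = (Σi² + Σi) / 2 over i = 1..30.
Σi = 465 and Σi² = 9455.
(1·9455 + 1·465) / 2 = 9920/2 = 4960.

4960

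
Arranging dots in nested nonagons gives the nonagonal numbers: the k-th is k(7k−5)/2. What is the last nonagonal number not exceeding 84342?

83700

Solve n(7n−5)/2 ≤ 84342 for integer n.
n = 155 gives 83700 ≤ 84342, while n = 156 gives 84786 > 84342; so the answer is 83700.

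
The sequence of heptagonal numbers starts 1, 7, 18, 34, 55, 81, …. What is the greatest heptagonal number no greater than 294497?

293608

Solve n(5n−3)/2 ≤ 294497 for integer n.
n = 343 gives 293608 ≤ 294497, while n = 344 gives 295324 > 294497; so the answer is 293608.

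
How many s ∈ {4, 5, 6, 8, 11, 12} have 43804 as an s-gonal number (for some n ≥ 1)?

1

s = 4: P(4, 209) = 43681 and P(4, 210) = 44100; 43804 is not s-gonal.
s = 5: P(5, 171) = 43776 and P(5, 172) = 44290; 43804 is not s-gonal.
s = 6: P(6, 148) = 43660 and P(6, 149) = 44253; 43804 is not s-gonal.
s = 8: P(8, 121) = 43681 and P(8, 122) = 44408; 43804 is not s-gonal.
s = 11: P(11, 99) = 43758 and P(11, 100) = 44650; 43804 is not s-gonal.
s = 12: P(12, 94) = 43804. ✓
Hits: s ∈ {12} → 1.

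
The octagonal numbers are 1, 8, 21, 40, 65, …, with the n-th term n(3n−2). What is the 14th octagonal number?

560

The 14th octagonal number is n(3n−2) with n = 14.
14·(3·14 − 2) = 14·40 = 560.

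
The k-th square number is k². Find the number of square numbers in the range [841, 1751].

The n-th square number is n².
Smallest index with value ≥ 841: n = 29 (giving 841).
Largest index with value ≤ 1751: n = 41 (giving 1681).
Indices 29 through 41: 13 terms.

13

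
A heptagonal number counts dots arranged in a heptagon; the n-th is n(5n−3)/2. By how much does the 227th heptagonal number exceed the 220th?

7812

227·(5·227 − 3)/2 = 128482 and 220·(5·220 − 3)/2 = 120670.
Difference: 128482 − 120670 = 7812.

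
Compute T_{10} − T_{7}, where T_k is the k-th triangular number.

10·11/2 = 55 and 7·8/2 = 28.
Difference: 55 − 28 = 27.

27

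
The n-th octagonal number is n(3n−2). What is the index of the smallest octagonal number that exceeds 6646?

Solve n(3n−2) > 6646 for integer n.
The largest n with value ≤ 6646 is 47 (since 6533 ≤ 6646 < 6816), so the first above is n = 48, value 6816.

48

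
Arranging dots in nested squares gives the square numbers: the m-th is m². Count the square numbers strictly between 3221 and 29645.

The n-th square number is n².
Smallest index with value > 3221: n = 57 (giving 3249).
Largest index with value < 29645: n = 172 (giving 29584).
Indices 57 through 172: 116 terms.

116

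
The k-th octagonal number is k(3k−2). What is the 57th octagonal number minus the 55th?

668

57·(3·57 − 2) = 9633 and 55·(3·55 − 2) = 8965.
Difference: 9633 − 8965 = 668.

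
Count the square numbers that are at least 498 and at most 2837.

31

The n-th square number is n².
Smallest index with value ≥ 498: n = 23 (giving 529).
Largest index with value ≤ 2837: n = 53 (giving 2809).
Indices 23 through 53: 31 terms.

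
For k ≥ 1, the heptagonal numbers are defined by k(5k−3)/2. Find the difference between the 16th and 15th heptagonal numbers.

Consecutive heptagonal numbers differ by 5n − 4: here 5·16 − 4 = 76.

76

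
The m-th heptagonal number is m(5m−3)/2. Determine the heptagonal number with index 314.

246019

314·(5·314 − 3)/2 = 314·1567/2 = 246019.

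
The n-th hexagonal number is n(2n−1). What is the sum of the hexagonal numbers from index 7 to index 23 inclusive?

Σ i(2i−1) = 2Σi² − Σi over i = 7..23.
Σi = 276 − 21 = 255 and Σi² = 4324 − 91 = 4233.
2·4233 − 1·255 = 8211.

8211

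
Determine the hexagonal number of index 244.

118828

The 244th hexagonal number is n(2n−1) with n = 244.
244·(2·244 − 1) = 244·487 = 118828.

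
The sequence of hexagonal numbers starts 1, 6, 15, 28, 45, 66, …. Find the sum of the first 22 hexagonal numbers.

Σ i(2i−1) = 2Σi² − Σi over i = 1..22.
Σi = 253 and Σi² = 3795.
2·3795 − 1·253 = 7337.

7337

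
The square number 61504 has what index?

We need n² = 61504, so n = √61504 = 248.
Check: 248² = 61504. ✓

248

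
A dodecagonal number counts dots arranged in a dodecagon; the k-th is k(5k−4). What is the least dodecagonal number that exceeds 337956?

339561

Solve n(5n−4) > 337956 for integer n.
The largest n with value ≤ 337956 is 260 (since 336960 ≤ 337956 < 339561), so the first above is n = 261, value 339561.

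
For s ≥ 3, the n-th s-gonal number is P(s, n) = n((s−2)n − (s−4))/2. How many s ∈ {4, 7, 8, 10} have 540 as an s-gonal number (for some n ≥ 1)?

2

s = 4: P(4, 23) = 529 and P(4, 24) = 576; 540 is not s-gonal.
s = 7: P(7, 15) = 540. ✓
s = 8: P(8, 13) = 481 and P(8, 14) = 560; 540 is not s-gonal.
s = 10: P(10, 12) = 540. ✓
Hits: s ∈ {7, 10} → 2.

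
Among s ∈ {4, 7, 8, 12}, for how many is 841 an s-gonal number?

1

s = 4: P(4, 29) = 841. ✓
s = 7: P(7, 18) = 783 and P(7, 19) = 874; 841 is not s-gonal.
s = 8: P(8, 17) = 833 and P(8, 18) = 936; 841 is not s-gonal.
s = 12: P(12, 13) = 793 and P(12, 14) = 924; 841 is not s-gonal.
Hits: s ∈ {4} → 1.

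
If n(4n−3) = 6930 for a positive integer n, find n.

Set n(4n−3) = 6930, giving 4n² − 3n − 6930 = 0.
So n = (3 + 333) / 8 = 336/8 = 42.

42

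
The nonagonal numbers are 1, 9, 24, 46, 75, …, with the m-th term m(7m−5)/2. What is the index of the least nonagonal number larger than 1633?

22

Solve n(7n−5)/2 > 1633 for integer n.
The largest n with value ≤ 1633 is 21 (since 1491 ≤ 1633 < 1639), so the first above is n = 22, value 1639.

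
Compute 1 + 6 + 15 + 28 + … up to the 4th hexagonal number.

50

Σ i(2i−1) = 2Σi² − Σi over i = 1..4.
Σi = 10 and Σi² = 30.
2·30 − 1·10 = 50.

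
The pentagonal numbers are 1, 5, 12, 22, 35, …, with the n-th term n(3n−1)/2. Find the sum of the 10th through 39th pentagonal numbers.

30015

Σ i(3i−1)/2 = (3Σi² − Σi) / 2 over i = 10..39.
Σi = 780 − 45 = 735 and Σi² = 20540 − 285 = 20255.
(3·20255 − 1·735) / 2 = 60030/2 = 30015.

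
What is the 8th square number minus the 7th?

n² − (n−1)² = 2n − 1, so 8² − 7² = 2·8 − 1 = 15.

15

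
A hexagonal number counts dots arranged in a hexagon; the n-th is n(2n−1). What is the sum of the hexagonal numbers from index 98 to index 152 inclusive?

1739595

Σ i(2i−1) = 2Σi² − Σi over i = 98..152.
Σi = 11628 − 4753 = 6875 and Σi² = 1182180 − 308945 = 873235.
2·873235 − 1·6875 = 1739595.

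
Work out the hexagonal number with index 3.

15

The 3rd hexagonal number is n(2n−1) with n = 3.
3·(2·3 − 1) = 3·5 = 15.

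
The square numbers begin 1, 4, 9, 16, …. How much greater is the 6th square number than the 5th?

11

n² − (n−1)² = 2n − 1, so 6² − 5² = 2·6 − 1 = 11.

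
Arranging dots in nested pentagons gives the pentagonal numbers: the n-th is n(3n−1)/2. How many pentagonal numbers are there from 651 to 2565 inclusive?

21

The n-th pentagonal number is n(3n−1)/2.
Smallest index with value ≥ 651: n = 21 (giving 651).
Largest index with value ≤ 2565: n = 41 (giving 2501).
Indices 21 through 41: 21 terms.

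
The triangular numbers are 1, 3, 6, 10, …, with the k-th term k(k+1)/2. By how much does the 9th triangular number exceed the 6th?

9·10/2 = 45 and 6·7/2 = 21.
Difference: 45 − 21 = 24.

24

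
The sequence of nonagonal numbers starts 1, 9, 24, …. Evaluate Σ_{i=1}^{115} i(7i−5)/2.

Σ i(7i−5)/2 = (7Σi² − 5Σi) / 2 over i = 1..115.
Σi = 6670 and Σi² = 513590.
(7·513590 − 5·6670) / 2 = 3561780/2 = 1780890.

1780890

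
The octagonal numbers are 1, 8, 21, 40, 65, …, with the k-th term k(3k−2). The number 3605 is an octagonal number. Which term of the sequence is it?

35

Set n(3n−2) = 3605, giving 3n² − 2n − 3605 = 0.
So n = (2 + 208) / 6 = 210/6 = 35.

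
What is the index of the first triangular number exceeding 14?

Solve n(n+1)/2 > 14 for integer n.
The largest n with value ≤ 14 is 4 (since 10 ≤ 14 < 15), so the first above is n = 5, value 15.

5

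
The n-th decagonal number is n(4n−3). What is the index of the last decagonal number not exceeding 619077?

393

Solve n(4n−3) ≤ 619077 for integer n.
n = 393 gives 616617 ≤ 619077, while n = 394 gives 619762 > 619077; so the answer is index 393.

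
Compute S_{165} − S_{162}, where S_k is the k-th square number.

165² = 27225 and 162² = 26244.
Difference: 27225 − 26244 = 981.

981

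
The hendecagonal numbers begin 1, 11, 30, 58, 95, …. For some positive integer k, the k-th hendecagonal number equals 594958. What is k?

Set n(9n−7)/2 = 594958, giving 9n² − 7n − 1189916 = 0.
The discriminant is 49 + 72·594958 = 42837025, and √42837025 = 6545.
So n = (7 + 6545) / 18 = 6552/18 = 364.

364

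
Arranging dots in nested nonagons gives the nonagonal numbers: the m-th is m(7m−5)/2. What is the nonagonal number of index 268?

250714

The 268th nonagonal number is n(7n−5)/2 with n = 268.
268·(7·268 − 5)/2 = 268·1871/2 = 250714.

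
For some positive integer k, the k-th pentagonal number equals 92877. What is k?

Set n(3n−1)/2 = 92877, giving 3n² − n − 185754 = 0.
The discriminant is 1 + 24·92877 = 2229049, and √2229049 = 1493.
So n = (1 + 1493) / 6 = 1494/6 = 249.

249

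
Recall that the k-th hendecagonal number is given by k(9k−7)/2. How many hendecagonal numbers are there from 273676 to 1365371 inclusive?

305

The n-th hendecagonal number is n(9n−7)/2.
Smallest index with value ≥ 273676: n = 247 (giving 273676).
Largest index with value ≤ 1365371: n = 551 (giving 1364276).
Indices 247 through 551: 305 terms.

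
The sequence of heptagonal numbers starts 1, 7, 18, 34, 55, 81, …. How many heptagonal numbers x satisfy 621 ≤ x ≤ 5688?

The n-th heptagonal number is n(5n−3)/2.
Smallest index with value ≥ 621: n = 17 (giving 697).
Largest index with value ≤ 5688: n = 48 (giving 5688).
Indices 17 through 48: 32 terms.

32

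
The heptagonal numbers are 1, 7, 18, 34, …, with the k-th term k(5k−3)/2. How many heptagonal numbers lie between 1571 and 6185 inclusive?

25

The n-th heptagonal number is n(5n−3)/2.
Smallest index with value ≥ 1571: n = 26 (giving 1651).
Largest index with value ≤ 6185: n = 50 (giving 6175).
Indices 26 through 50: 25 terms.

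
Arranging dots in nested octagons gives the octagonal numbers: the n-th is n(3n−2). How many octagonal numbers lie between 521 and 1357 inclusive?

8

The n-th octagonal number is n(3n−2).
Smallest index with value ≥ 521: n = 14 (giving 560).
Largest index with value ≤ 1357: n = 21 (giving 1281).
Indices 14 through 21: 8 terms.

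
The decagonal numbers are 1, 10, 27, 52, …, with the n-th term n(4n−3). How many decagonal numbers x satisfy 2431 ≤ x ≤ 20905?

The n-th decagonal number is n(4n−3).
Smallest index with value ≥ 2431: n = 26 (giving 2626).
Largest index with value ≤ 20905: n = 72 (giving 20520).
Indices 26 through 72: 47 terms.

47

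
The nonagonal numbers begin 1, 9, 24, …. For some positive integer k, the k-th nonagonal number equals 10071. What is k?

54

Set n(7n−5)/2 = 10071, giving 7n² − 5n − 20142 = 0.
The discriminant is 25 + 56·10071 = 564001, and √564001 = 751.
So n = (5 + 751) / 14 = 756/14 = 54.
Check: 54·(7·54 − 5)/2 = 10071. ✓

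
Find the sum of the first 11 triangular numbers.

286

Σ i(i+1)/2 = (Σi² + Σi) / 2 over i = 1..11.
Σi = 66 and Σi² = 506.
(1·506 + 1·66) / 2 = 572/2 = 286.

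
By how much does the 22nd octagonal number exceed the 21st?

127

Consecutive octagonal numbers differ by 6n − 5: here 6·22 − 5 = 127.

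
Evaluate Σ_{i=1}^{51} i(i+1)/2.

Σ i(i+1)/2 = (Σi² + Σi) / 2 over i = 1..51.
Σi = 1326 and Σi² = 45526.
(1·45526 + 1·1326) / 2 = 46852/2 = 23426.

23426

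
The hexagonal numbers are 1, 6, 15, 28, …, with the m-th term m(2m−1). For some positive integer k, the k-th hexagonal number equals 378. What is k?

Set n(2n−1) = 378, giving 2n² − n − 378 = 0.
The discriminant is 1 + 8·378 = 3025, and √3025 = 55.
So n = (1 + 55) / 4 = 56/4 = 14.
Check: 14·(2·14 − 1) = 378. ✓

14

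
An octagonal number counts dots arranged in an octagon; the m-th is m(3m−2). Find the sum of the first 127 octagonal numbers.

Σ i(3i−2) = 3Σi² − 2Σi over i = 1..127.
Σi = 8128 and Σi² = 690880.
3·690880 − 2·8128 = 2056384.

2056384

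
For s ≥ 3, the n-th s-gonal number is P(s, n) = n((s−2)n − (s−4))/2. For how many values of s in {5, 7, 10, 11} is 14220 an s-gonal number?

s = 5: P(5, 97) = 14065 and P(5, 98) = 14357; 14220 is not s-gonal.
s = 7: P(7, 75) = 13950 and P(7, 76) = 14326; 14220 is not s-gonal.
s = 10: P(10, 60) = 14220. ✓
s = 11: P(11, 56) = 13916 and P(11, 57) = 14421; 14220 is not s-gonal.
Hits: s ∈ {10} → 1.

1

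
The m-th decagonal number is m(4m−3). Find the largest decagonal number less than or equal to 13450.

Solve n(4n−3) ≤ 13450 for integer n.
n = 58 gives 13282 ≤ 13450, while n = 59 gives 13747 > 13450; so the answer is 13282.

13282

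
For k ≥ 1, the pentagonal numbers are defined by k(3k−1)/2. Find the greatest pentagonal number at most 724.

Solve n(3n−1)/2 ≤ 724 for integer n.
n = 22 gives 715 ≤ 724, while n = 23 gives 782 > 724; so the answer is 715.

715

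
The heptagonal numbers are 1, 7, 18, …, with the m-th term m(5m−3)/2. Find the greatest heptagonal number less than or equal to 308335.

Solve n(5n−3)/2 ≤ 308335 for integer n.
n = 351 gives 307476 ≤ 308335, while n = 352 gives 309232 > 308335; so the answer is 307476.

307476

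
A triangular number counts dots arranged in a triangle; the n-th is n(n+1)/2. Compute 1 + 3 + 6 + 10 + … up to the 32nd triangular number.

Σ i(i+1)/2 = (Σi² + Σi) / 2 over i = 1..32.
Σi = 528 and Σi² = 11440.
(1·11440 + 1·528) / 2 = 11968/2 = 5984.

5984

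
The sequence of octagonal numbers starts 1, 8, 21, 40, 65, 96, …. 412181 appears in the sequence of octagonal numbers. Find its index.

371

Set n(3n−2) = 412181, giving 3n² − 2n − 412181 = 0.
The discriminant is 4 + 12·412181 = 4946176, and √4946176 = 2224.
So n = (2 + 2224) / 6 = 2226/6 = 371.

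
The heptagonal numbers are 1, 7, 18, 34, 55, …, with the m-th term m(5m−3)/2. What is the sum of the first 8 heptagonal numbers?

456

Σ i(5i−3)/2 = (5Σi² − 3Σi) / 2 over i = 1..8.
Σi = 36 and Σi² = 204.
(5·204 − 3·36) / 2 = 912/2 = 456.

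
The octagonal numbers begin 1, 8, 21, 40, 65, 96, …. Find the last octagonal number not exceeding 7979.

7701

Solve n(3n−2) ≤ 7979 for integer n.
n = 51 gives 7701 ≤ 7979, while n = 52 gives 8008 > 7979; so the answer is 7701.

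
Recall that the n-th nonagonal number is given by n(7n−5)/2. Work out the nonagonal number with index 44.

6666

44·(7·44 − 5)/2 = 44·303/2 = 6666.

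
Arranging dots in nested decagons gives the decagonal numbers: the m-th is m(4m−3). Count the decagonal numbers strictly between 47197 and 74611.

The n-th decagonal number is n(4n−3).
Smallest index with value > 47197: n = 110 (giving 48070).
Largest index with value < 74611: n = 136 (giving 73576).
Indices 110 through 136: 27 terms.

27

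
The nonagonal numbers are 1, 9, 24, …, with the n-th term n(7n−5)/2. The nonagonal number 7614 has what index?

47

Set n(7n−5)/2 = 7614, giving 7n² − 5n − 15228 = 0.
The discriminant is 25 + 56·7614 = 426409, and √426409 = 653.
So n = (5 + 653) / 14 = 658/14 = 47.
Check: 47·(7·47 − 5)/2 = 7614. ✓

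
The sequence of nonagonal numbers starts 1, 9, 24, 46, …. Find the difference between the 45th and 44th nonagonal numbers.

309

Consecutive nonagonal numbers differ by 7n − 6: here 7·45 − 6 = 309.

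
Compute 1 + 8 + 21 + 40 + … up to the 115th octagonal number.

1527430

Σ i(3i−2) = 3Σi² − 2Σi over i = 1..115.
Σi = 6670 and Σi² = 513590.
3·513590 − 2·6670 = 1527430.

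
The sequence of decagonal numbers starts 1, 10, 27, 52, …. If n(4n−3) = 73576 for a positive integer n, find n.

Set n(4n−3) = 73576, giving 4n² − 3n − 73576 = 0.
The discriminant is 9 + 16·73576 = 1177225, and √1177225 = 1085.
So n = (3 + 1085) / 8 = 1088/8 = 136.
Check: 136·(4·136 − 3) = 73576. ✓

136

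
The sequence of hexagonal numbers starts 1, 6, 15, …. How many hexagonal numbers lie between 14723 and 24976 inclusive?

The n-th hexagonal number is n(2n−1).
Smallest index with value ≥ 14723: n = 87 (giving 15051).
Largest index with value ≤ 24976: n = 112 (giving 24976).
Indices 87 through 112: 26 terms.

26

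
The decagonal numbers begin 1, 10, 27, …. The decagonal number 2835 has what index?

27

Set n(4n−3) = 2835, giving 4n² − 3n − 2835 = 0.
The discriminant is 9 + 16·2835 = 45369, and √45369 = 213.
So n = (3 + 213) / 8 = 216/8 = 27.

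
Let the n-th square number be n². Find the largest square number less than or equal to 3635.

3600

Solve n² ≤ 3635 for integer n.
n = 60 gives 3600 ≤ 3635, while n = 61 gives 3721 > 3635; so the answer is 3600.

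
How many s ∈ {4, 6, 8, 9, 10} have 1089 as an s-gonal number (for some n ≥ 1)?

s = 4: P(4, 33) = 1089. ✓
s = 6: P(6, 23) = 1035 and P(6, 24) = 1128; 1089 is not s-gonal.
s = 8: P(8, 19) = 1045 and P(8, 20) = 1160; 1089 is not s-gonal.
s = 9: P(9, 18) = 1089. ✓
s = 10: P(10, 16) = 976 and P(10, 17) = 1105; 1089 is not s-gonal.
Hits: s ∈ {4, 9} → 2.

2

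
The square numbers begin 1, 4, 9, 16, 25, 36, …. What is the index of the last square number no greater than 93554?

305

Solve n² ≤ 93554 for integer n.
n = 305 gives 93025 ≤ 93554, while n = 306 gives 93636 > 93554; so the answer is index 305.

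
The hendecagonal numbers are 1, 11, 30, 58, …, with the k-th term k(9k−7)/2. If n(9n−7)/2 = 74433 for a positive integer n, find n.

129

Set n(9n−7)/2 = 74433, giving 9n² − 7n − 148866 = 0.
The discriminant is 49 + 72·74433 = 5359225, and √5359225 = 2315.
So n = (7 + 2315) / 18 = 2322/18 = 129.
Check: 129·(9·129 − 7)/2 = 74433. ✓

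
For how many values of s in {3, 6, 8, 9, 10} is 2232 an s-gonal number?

1

s = 3: P(3, 66) = 2211 and P(3, 67) = 2278; 2232 is not s-gonal.
s = 6: P(6, 33) = 2145 and P(6, 34) = 2278; 2232 is not s-gonal.
s = 8: P(8, 27) = 2133 and P(8, 28) = 2296; 2232 is not s-gonal.
s = 9: P(9, 25) = 2125 and P(9, 26) = 2301; 2232 is not s-gonal.
s = 10: P(10, 24) = 2232. ✓
Hits: s ∈ {10} → 1.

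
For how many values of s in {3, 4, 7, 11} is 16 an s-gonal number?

1

s = 3: P(3, 5) = 15 and P(3, 6) = 21; 16 is not s-gonal.
s = 4: P(4, 4) = 16. ✓
s = 7: P(7, 2) = 7 and P(7, 3) = 18; 16 is not s-gonal.
s = 11: P(11, 2) = 11 and P(11, 3) = 30; 16 is not s-gonal.
Hits: s ∈ {4} → 1.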